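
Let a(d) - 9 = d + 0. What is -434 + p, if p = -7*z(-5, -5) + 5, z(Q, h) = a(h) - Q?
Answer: -492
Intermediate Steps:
a(d) = 9 + d (a(d) = 9 + (d + 0) = 9 + d)
z(Q, h) = 9 + h - Q (z(Q, h) = (9 + h) - Q = 9 + h - Q)
p = -58 (p = -7*(9 - 5 - 1*(-5)) + 5 = -7*(9 - 5 + 5) + 5 = -7*9 + 5 = -63 + 5 = -58)
-434 + p = -434 - 58 = -492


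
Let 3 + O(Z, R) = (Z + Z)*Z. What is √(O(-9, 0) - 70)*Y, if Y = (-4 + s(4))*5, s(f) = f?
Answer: 0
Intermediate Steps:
O(Z, R) = -3 + 2*Z² (O(Z, R) = -3 + (Z + Z)*Z = -3 + (2*Z)*Z = -3 + 2*Z²)
Y = 0 (Y = (-4 + 4)*5 = 0*5 = 0)
√(O(-9, 0) - 70)*Y = √((-3 + 2*(-9)²) - 70)*0 = √((-3 + 2*81) - 70)*0 = √((-3 + 162) - 70)*0 = √(159 - 70)*0 = √89*0 = 0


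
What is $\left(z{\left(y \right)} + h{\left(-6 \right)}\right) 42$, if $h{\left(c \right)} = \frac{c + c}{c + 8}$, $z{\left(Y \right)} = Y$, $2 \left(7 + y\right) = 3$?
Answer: $-483$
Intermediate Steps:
$y = - \frac{11}{2}$ ($y = -7 + \frac{1}{2} \cdot 3 = -7 + \frac{3}{2} = - \frac{11}{2} \approx -5.5$)
$h{\left(c \right)} = \frac{2 c}{8 + c}$
$\left(z{\left(y \right)} + h{\left(-6 \right)}\right) 42 = \left(- \frac{11}{2} + 2 \left(-6\right) \frac{1}{8 - 6}\right) 42 = \left(- \frac{11}{2} + 2 \left(-6\right) \frac{1}{2}\right) 42 = \left(- \frac{11}{2} - 6\right) 42 = \left(- \frac{23}{2}\right) 42 = -483$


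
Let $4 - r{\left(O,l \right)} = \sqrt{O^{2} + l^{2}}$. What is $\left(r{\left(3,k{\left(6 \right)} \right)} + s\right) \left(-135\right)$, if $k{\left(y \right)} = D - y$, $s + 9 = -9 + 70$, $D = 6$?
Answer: $-7155$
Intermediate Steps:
$s = 52$ ($s = -9 + \left(-9 + 70\right) = -9 + 61 = 52$)
$k{\left(y \right)} = 6 - y$
$r{\left(O,l \right)} = 4 - \sqrt{O^{2} + l^{2}}$
$\left(r{\left(3,k{\left(6 \right)} \right)} + s\right) \left(-135\right) = \left(\left(4 - \sqrt{3^{2} + \left(6 - 6\right)^{2}}\right) + 52\right) \left(-135\right) = \left(\left(4 - \sqrt{9 + \left(6 - 6\right)^{2}}\right) + 52\right) \left(-135\right) = \left(\left(4 - \sqrt{9 + 0^{2}}\right) + 52\right) \left(-135\right) = \left(\left(4 - \sqrt{9 + 0}\right) + 52\right) \left(-135\right) = \left(\left(4 - \sqrt{9}\right) + 52\right) \left(-135\right) = \left(\left(4 - 3\right) + 52\right) \left(-135\right) = \left(1 + 52\right) \left(-135\right) = 53 \left(-135\right) = -7155$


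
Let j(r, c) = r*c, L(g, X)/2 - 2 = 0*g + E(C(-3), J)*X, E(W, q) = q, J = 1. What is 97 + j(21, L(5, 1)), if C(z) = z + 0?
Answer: 223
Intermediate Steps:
C(z) = z
L(g, X) = 4 + 2*X (L(g, X) = 4 + 2*(0*g + 1*X) = 4 + 2*(0 + X) = 4 + 2*X)
j(r, c) = c*r
97 + j(21, L(5, 1)) = 97 + (4 + 2*1)*21 = 97 + (4 + 2)*21 = 97 + 6*21 = 97 + 126 = 223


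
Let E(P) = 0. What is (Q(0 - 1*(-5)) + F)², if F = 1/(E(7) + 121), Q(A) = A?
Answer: 367236/14641 ≈ 25.083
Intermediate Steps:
F = 1/121 (F = 1/(0 + 121) = 1/121 ≈ 0.0082645)
(Q(0 - 1*(-5)) + F)² = ((0 - 1*(-5)) + 1/121)² = ((0 + 5) + 1/121)² = (5 + 1/121)² = (606/121)² = 367236/14641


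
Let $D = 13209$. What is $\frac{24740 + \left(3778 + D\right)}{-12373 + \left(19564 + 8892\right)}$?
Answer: $\frac{13909}{5361} \approx 2.5945$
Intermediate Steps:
$\frac{24740 + \left(3778 + D\right)}{-12373 + \left(19564 + 8892\right)} = \frac{24740 + \left(3778 + 13209\right)}{-12373 + \left(19564 + 8892\right)} = \frac{24740 + 16987}{-12373 + 28456} = \frac{41727}{16083} = 41727 \cdot \frac{1}{16083} = \frac{13909}{5361}$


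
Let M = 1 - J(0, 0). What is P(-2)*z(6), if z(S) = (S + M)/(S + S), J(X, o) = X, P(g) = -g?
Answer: 7/6 ≈ 1.1667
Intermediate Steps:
M = 1 (M = 1 - 1*0 = 1 + 0 = 1)
z(S) = (1 + S)/(2*S) (z(S) = (S + 1)/(S + S) = (1 + S)/((2*S)) = (1 + S)*(1/(2*S)) = (1 + S)/(2*S))
P(-2)*z(6) = (-1*(-2))*((½)*(1 + 6)/6) = 2*((½)*(⅙)*7) = 2*(7/12) = 7/6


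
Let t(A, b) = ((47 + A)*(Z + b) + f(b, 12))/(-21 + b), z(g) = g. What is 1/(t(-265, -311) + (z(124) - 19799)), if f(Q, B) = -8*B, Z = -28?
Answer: -166/3302953 ≈ -5.0258e-5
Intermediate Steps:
t(A, b) = (-96 + (-28 + b)*(47 + A))/(-21 + b) (t(A, b) = ((47 + A)*(-28 + b) - 8*12)/(-21 + b) = ((-28 + b)*(47 + A) - 96)/(-21 + b) = (-96 + (-28 + b)*(47 + A))/(-21 + b))
1/(t(-265, -311) + (z(124) - 19799)) = 1/((-1412 - 28*(-265) + 47*(-311) - 265*(-311))/(-21 - 311) + (124 - 19799)) = 1/((-1412 + 7420 - 14617 + 82415)/(-332) - 19675) = 1/(-1/332*73806 - 19675) = 1/(-36903/166 - 19675) = 1/(-3302953/166) = -166/3302953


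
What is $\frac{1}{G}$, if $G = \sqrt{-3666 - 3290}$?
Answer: $- \frac{i \sqrt{1739}}{3478} \approx - 0.01199 i$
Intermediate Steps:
$G = 2 i \sqrt{1739}$ ($G = \sqrt{-6956} = 2 i \sqrt{1739} \approx 83.403 i$)
$\frac{1}{G} = \frac{1}{2 i \sqrt{1739}} = - \frac{i \sqrt{1739}}{3478}$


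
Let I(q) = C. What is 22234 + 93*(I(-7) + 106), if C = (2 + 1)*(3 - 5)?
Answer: 31534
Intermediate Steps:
C = -6 (C = 3*(-2) = -6)
I(q) = -6
22234 + 93*(I(-7) + 106) = 22234 + 93*(-6 + 106) = 22234 + 93*100 = 22234 + 9300 = 31534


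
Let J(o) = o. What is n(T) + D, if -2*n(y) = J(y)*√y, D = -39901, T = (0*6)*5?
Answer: -39901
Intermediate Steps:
T = 0 (T = 0*5 = 0)
n(y) = -y^(3/2)/2 (n(y) = -y*√y/2 = -y^(3/2)/2)
n(T) + D = -0^(3/2)/2 - 39901 = -½*0 - 39901 = 0 - 39901 = -39901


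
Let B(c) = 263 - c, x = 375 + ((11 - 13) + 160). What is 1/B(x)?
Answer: -1/270 ≈ -0.0037037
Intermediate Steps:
x = 533 (x = 375 + (-2 + 160) = 375 + 158 = 533)
1/B(x) = 1/(263 - 1*533) = 1/(263 - 533) = 1/(-270) = -1/270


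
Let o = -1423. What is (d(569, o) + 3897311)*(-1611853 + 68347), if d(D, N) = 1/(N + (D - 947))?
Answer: -10833956763627660/1801 ≈ -6.0155e+12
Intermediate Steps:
d(D, N) = 1/(-947 + D + N) (d(D, N) = 1/(N + (-947 + D)) = 1/(-947 + D + N))
(d(569, o) + 3897311)*(-1611853 + 68347) = (1/(-947 + 569 - 1423) + 3897311)*(-1611853 + 68347) = (1/(-1801) + 3897311)*(-1543506) = (-1/1801 + 3897311)*(-1543506) = (7019057110/1801)*(-1543506) = -10833956763627660/1801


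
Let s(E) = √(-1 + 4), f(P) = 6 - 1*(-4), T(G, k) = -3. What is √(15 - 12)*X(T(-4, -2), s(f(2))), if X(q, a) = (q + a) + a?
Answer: 6 - 3*√3 ≈ 0.80385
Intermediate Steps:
f(P) = 10 (f(P) = 6 + 4 = 10)
s(E) = √3
X(q, a) = q + 2*a (X(q, a) = (a + q) + a = q + 2*a)
√(15 - 12)*X(T(-4, -2), s(f(2))) = √(15 - 12)*(-3 + 2*√3) = √3*(-3 + 2*√3)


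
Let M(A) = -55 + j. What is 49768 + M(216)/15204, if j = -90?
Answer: 756672527/15204 ≈ 49768.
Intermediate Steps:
M(A) = -145 (M(A) = -55 - 90 = -145)
49768 + M(216)/15204 = 49768 - 145/15204 = 756672527/15204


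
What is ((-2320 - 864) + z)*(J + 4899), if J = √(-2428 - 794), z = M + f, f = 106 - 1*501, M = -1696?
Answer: -25842225 - 15825*I*√358 ≈ -2.5842e+7 - 2.9942e+5*I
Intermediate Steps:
f = -395 (f = 106 - 501 = -395)
z = -2091 (z = -1696 - 395 = -2091)
J = 3*I*√358 (J = √(-3222) = 3*I*√358 ≈ 56.763*I)
((-2320 - 864) + z)*(J + 4899) = ((-2320 - 864) - 2091)*(3*I*√358 + 4899) = (-3184 - 2091)*(4899 + 3*I*√358) = -5275*(4899 + 3*I*√358) = -25842225 - 15825*I*√358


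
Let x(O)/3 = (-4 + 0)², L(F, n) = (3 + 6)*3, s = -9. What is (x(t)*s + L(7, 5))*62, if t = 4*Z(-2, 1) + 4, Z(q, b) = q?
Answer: -25110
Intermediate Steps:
L(F, n) = 27 (L(F, n) = 9*3 = 27)
t = -4 (t = 4*(-2) + 4 = -8 + 4 = -4)
x(O) = 48 (x(O) = 3*(-4 + 0)² = 3*(-4)² = 3*16 = 48)
(x(t)*s + L(7, 5))*62 = (48*(-9) + 27)*62 = (-432 + 27)*62 = -405*62 = -25110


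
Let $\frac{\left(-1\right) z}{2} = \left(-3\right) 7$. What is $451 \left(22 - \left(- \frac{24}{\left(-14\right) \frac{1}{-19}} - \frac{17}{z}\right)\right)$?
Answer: $\frac{1041359}{42} \approx 24794.0$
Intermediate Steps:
$z = 42$ ($z = - 2 \left(\left(-3\right) 7\right) = \left(-2\right) \left(-21\right) = 42$)
$451 \left(22 - \left(- \frac{24}{\left(-14\right) \frac{1}{-19}} - \frac{17}{z}\right)\right) = 451 \left(22 - \left(- \frac{24}{\left(-14\right) \frac{1}{-19}} - \frac{17}{42}\right)\right) = 451 \left(22 - \left(- \frac{24}{\left(-14\right) \left(- \frac{1}{19}\right)} - \frac{17}{42}\right)\right) = 451 \left(22 - \left(- \frac{24}{\frac{14}{19}} - \frac{17}{42}\right)\right) = 451 \left(22 - \left(\left(-24\right) \frac{19}{14} - \frac{17}{42}\right)\right) = 451 \left(22 - \left(- \frac{228}{7} - \frac{17}{42}\right)\right) = 451 \left(22 - - \frac{1385}{42}\right) = 451 \left(22 + \frac{1385}{42}\right) = 451 \cdot \frac{2309}{42} = \frac{1041359}{42}$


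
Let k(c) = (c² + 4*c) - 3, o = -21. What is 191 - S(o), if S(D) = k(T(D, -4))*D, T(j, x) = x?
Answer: 128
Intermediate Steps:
k(c) = -3 + c² + 4*c
S(D) = -3*D (S(D) = (-3 + (-4)² + 4*(-4))*D = (-3 + 16 - 16)*D = -3*D)
191 - S(o) = 191 - (-3)*(-21) = 191 - 1*63 = 191 - 63 = 128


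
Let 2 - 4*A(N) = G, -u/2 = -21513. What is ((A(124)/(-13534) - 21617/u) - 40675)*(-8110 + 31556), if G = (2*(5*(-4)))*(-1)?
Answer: -2749207086622313/2882742 ≈ -9.5368e+8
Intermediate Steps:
u = 43026 (u = -2*(-21513) = 43026)
G = 40 (G = (2*(-20))*(-1) = -40*(-1) = 40)
A(N) = -19/2 (A(N) = ½ - ¼*40 = ½ - 10 = -19/2)
((A(124)/(-13534) - 21617/u) - 40675)*(-8110 + 31556) = ((-19/2/(-13534) - 21617/43026) - 40675)*(-8110 + 31556) = ((-19/2*(-1/13534) - 21617*1/43026) - 40675)*23446 = ((19/27068 - 21617/43026) - 40675)*23446 = (-2892631/5765484 - 40675)*23446 = -234513954331/5765484*23446 = -2749207086622313/2882742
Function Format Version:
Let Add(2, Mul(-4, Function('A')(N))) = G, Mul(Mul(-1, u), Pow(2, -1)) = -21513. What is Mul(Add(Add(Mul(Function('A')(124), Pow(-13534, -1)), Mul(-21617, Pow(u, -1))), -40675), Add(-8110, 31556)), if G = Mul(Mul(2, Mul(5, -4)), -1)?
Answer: Rational(-2749207086622313, 2882742) ≈ -9.5368e+8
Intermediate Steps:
u = 43026 (u = Mul(-2, -21513) = 43026)
G = 40 (G = Mul(Mul(2, -20), -1) = Mul(-40, -1) = 40)
Function('A')(N) = Rational(-19, 2) (Function('A')(N) = Add(Rational(1, 2), Mul(Rational(-1, 4), 40)) = Add(Rational(1, 2), -10) = Rational(-19, 2))
Mul(Add(Add(Mul(Function('A')(124), Pow(-13534, -1)), Mul(-21617, Pow(u, -1))), -40675), Add(-8110, 31556)) = Mul(Add(Add(Mul(Rational(-19, 2), Pow(-13534, -1)), Mul(-21617, Pow(43026, -1))), -40675), Add(-8110, 31556)) = Mul(Add(Add(Mul(Rational(-19, 2), Rational(-1, 13534)), Mul(-21617, Rational(1, 43026))), -40675), 23446) = Mul(Add(Add(Rational(19, 27068), Rational(-21617, 43026)), -40675), 23446) = Mul(Add(Rational(-2892631, 5765484), -40675), 23446) = Mul(Rational(-234513954331, 5765484), 23446) = Rational(-2749207086622313, 2882742)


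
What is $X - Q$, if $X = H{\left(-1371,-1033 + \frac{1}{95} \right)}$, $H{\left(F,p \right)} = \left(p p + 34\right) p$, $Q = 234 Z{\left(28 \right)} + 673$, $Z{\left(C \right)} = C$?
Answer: $- \frac{945094396422379}{857375} \approx -1.1023 \cdot 10^{9}$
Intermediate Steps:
$Q = 7225$ ($Q = 234 \cdot 28 + 673 = 6552 + 673 = 7225$)
$H{\left(F,p \right)} = p \left(34 + p^{2}\right)$ ($H{\left(F,p \right)} = \left(p^{2} + 34\right) p = \left(34 + p^{2}\right) p = p \left(34 + p^{2}\right)$)
$X = - \frac{945088201888004}{857375}$ ($X = \left(-1033 + \frac{1}{95}\right) \left(34 + \left(-1033 + \frac{1}{95}\right)^{2}\right) = - \frac{98134 \left(34 + \left(- \frac{98134}{95}\right)^{2}\right)}{95} = - \frac{98134 \left(34 + \frac{9630281956}{9025}\right)}{95} = \left(- \frac{98134}{95}\right) \frac{9630588806}{9025} = - \frac{945088201888004}{857375} \approx -1.1023 \cdot 10^{9}$)
$X - Q = - \frac{945088201888004}{857375} - 7225 = - \frac{945094396422379}{857375}$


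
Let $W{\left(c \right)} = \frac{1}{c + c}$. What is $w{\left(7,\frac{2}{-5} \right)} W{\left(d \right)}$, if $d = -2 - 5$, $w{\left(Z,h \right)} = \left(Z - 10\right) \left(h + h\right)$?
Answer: $- \frac{6}{35} \approx -0.17143$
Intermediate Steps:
$w{\left(Z,h \right)} = 2 h \left(-10 + Z\right)$ ($w{\left(Z,h \right)} = \left(-10 + Z\right) 2 h = 2 h \left(-10 + Z\right)$)
$d = -7$ ($d = -2 - 5 = -7$)
$W{\left(c \right)} = \frac{1}{2 c}$
$w{\left(7,\frac{2}{-5} \right)} W{\left(d \right)} = 2 \frac{2}{-5} \left(-10 + 7\right) \frac{1}{2 \left(-7\right)} = 2 \cdot 2 \left(- \frac{1}{5}\right) \left(-3\right) \frac{1}{2} \left(- \frac{1}{7}\right) = 2 \left(- \frac{2}{5}\right) \left(-3\right) \left(- \frac{1}{14}\right) = \frac{12}{5} \left(- \frac{1}{14}\right) = - \frac{6}{35}$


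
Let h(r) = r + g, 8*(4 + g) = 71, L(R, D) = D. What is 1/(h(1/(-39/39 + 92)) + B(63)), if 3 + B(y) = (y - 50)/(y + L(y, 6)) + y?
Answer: 50232/3268817 ≈ 0.015367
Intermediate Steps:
g = 39/8 (g = -4 + (1/8)*71 = -4 + 71/8 = 39/8 ≈ 4.8750)
h(r) = 39/8 + r (h(r) = r + 39/8 = 39/8 + r)
B(y) = -3 + y + (-50 + y)/(6 + y) (B(y) = -3 + ((y - 50)/(y + 6) + y) = -3 + ((-50 + y)/(6 + y) + y) = -3 + (y + (-50 + y)/(6 + y)) = -3 + y + (-50 + y)/(6 + y))
1/(h(1/(-39/39 + 92)) + B(63)) = 1/((39/8 + 1/(-39/39 + 92)) + (-68 + 63**2 + 4*63)/(6 + 63)) = 1/((39/8 + 1/(-39*1/39 + 92)) + (-68 + 3969 + 252)/69) = 1/((39/8 + 1/(-1 + 92)) + (1/69)*4153) = 1/((39/8 + 1/91) + 4153/69) = 1/(3557/728 + 4153/69) = 1/(3268817/50232) = 50232/3268817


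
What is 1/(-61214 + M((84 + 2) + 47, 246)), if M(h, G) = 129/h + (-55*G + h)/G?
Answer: -32718/2004549719 ≈ -1.6322e-5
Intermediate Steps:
M(h, G) = 129/h + (h - 55*G)/G
1/(-61214 + M((84 + 2) + 47, 246)) = 1/(-61214 + (-55 + 129/((84 + 2) + 47) + ((84 + 2) + 47)/246)) = 1/(-61214 + (-55 + 129/(86 + 47) + (86 + 47)*(1/246))) = 1/(-61214 + (-55 + 129/133 + 133*(1/246))) = 1/(-61214 + (-55 + 129*(1/133) + 133/246)) = 1/(-61214 + (-55 + 129/133 + 133/246)) = 1/(-61214 - 1750067/32718) = 1/(-2004549719/32718) = -32718/2004549719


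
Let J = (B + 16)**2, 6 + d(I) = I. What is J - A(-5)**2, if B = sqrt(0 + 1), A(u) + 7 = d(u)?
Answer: -35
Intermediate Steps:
d(I) = -6 + I
A(u) = -13 + u (A(u) = -7 + (-6 + u) = -13 + u)
B = 1 (B = sqrt(1) = 1)
J = 289 (J = (1 + 16)**2 = 17**2 = 289)
J - A(-5)**2 = 289 - (-13 - 5)**2 = 289 - 1*(-18)**2 = 289 - 1*324 = 289 - 324 = -35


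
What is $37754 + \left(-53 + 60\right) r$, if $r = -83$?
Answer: $37173$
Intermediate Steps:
$37754 + \left(-53 + 60\right) r = 37754 + \left(-53 + 60\right) \left(-83\right) = 37754 + 7 \left(-83\right) = 37754 - 581 = 37173$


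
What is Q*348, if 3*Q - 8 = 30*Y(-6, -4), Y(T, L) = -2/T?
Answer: 2088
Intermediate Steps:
Q = 6 (Q = 8/3 + (30*(-2/(-6)))/3 = 8/3 + (30*(-2*(-⅙)))/3 = 8/3 + (30*(⅓))/3 = 8/3 + (⅓)*10 = 8/3 + 10/3 = 6)
Q*348 = 6*348 = 2088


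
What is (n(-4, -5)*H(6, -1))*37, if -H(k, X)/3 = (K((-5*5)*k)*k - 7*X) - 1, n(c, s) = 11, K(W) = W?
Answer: 1091574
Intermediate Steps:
H(k, X) = 3 + 21*X + 75*k² (H(k, X) = -3*((((-5*5)*k)*k - 7*X) - 1) = -3*(((-25*k)*k - 7*X) - 1) = -3*((-25*k² - 7*X) - 1) = -3*(-1 - 25*k² - 7*X) = 3 + 21*X + 75*k²)
(n(-4, -5)*H(6, -1))*37 = (11*(3 + 21*(-1) + 75*6²))*37 = (11*(3 - 21 + 75*36))*37 = (11*(3 - 21 + 2700))*37 = (11*2682)*37 = 29502*37 = 1091574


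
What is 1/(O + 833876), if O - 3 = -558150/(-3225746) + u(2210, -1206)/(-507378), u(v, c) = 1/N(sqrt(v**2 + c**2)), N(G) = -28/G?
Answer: 54725887159967053662695903991312/45634777528272334346754473891003339155 - 9239107402589006334*sqrt(1584634)/45634777528272334346754473891003339155 ≈ 1.1992e-6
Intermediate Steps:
u(v, c) = -sqrt(c**2 + v**2)/28 (u(v, c) = 1/(-28/sqrt(v**2 + c**2)) = 1/(-28/sqrt(c**2 + v**2)) = -sqrt(c**2 + v**2)/28)
O = 5117694/1612873 + sqrt(1584634)/7103292 (O = 3 + (-558150/(-3225746) - sqrt((-1206)**2 + 2210**2)/28/(-507378)) = 3 + (-558150*(-1/3225746) - sqrt(1454436 + 4884100)/28*(-1/507378)) = 3 + (279075/1612873 - sqrt(1584634)/14*(-1/507378)) = 3 + (279075/1612873 + sqrt(1584634)/7103292) = 5117694/1612873 + sqrt(1584634)/7103292 ≈ 3.1732)
1/(O + 833876) = 1/((5117694/1612873 + sqrt(1584634)/7103292) + 833876) = 1/(1344941203442/1612873 + sqrt(1584634)/7103292)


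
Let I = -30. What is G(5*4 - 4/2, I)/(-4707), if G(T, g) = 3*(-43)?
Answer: 43/1569 ≈ 0.027406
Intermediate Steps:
G(T, g) = -129
G(5*4 - 4/2, I)/(-4707) = -129/(-4707) = -129*(-1/4707) = 43/1569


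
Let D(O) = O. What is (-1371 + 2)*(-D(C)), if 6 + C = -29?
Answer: -47915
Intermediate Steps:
C = -35 (C = -6 - 29 = -35)
(-1371 + 2)*(-D(C)) = (-1371 + 2)*(-1*(-35)) = -1369*35 = -47915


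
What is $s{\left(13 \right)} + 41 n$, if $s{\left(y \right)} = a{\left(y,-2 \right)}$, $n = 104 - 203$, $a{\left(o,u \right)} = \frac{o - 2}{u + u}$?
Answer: $- \frac{16247}{4} \approx -4061.8$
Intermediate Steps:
$a{\left(o,u \right)} = \frac{-2 + o}{2 u}$
$n = -99$
$s{\left(y \right)} = \frac{1}{2} - \frac{y}{4}$ ($s{\left(y \right)} = \frac{-2 + y}{2 \left(-2\right)} = \frac{1}{2} \left(- \frac{1}{2}\right) \left(-2 + y\right) = \frac{1}{2} - \frac{y}{4}$)
$s{\left(13 \right)} + 41 n = \left(\frac{1}{2} - \frac{13}{4}\right) + 41 \left(-99\right) = \left(\frac{1}{2} - \frac{13}{4}\right) - 4059 = - \frac{11}{4} - 4059 = - \frac{16247}{4}$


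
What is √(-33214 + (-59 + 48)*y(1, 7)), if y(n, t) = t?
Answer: 9*I*√411 ≈ 182.46*I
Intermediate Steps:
√(-33214 + (-59 + 48)*y(1, 7)) = √(-33214 + (-59 + 48)*7) = √(-33214 - 11*7) = √(-33214 - 77) = √(-33291) = 9*I*√411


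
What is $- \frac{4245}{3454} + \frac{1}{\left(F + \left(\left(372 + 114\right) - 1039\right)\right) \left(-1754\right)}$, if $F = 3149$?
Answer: $- \frac{878596297}{714881288} \approx -1.229$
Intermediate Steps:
$- \frac{4245}{3454} + \frac{1}{\left(F + \left(\left(372 + 114\right) - 1039\right)\right) \left(-1754\right)} = - \frac{4245}{3454} + \frac{1}{\left(3149 + \left(\left(372 + 114\right) - 1039\right)\right) \left(-1754\right)} = \left(-4245\right) \frac{1}{3454} + \frac{1}{3149 + \left(486 - 1039\right)} \left(- \frac{1}{1754}\right) = - \frac{4245}{3454} + \frac{1}{3149 - 553} \left(- \frac{1}{1754}\right) = - \frac{4245}{3454} + \frac{1}{2596} \left(- \frac{1}{1754}\right) = - \frac{4245}{3454} - \frac{1}{4553384} = - \frac{878596297}{714881288}$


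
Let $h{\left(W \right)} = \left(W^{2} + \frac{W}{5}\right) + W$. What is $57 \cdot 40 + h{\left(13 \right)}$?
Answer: $\frac{12323}{5} \approx 2464.6$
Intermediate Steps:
$h{\left(W \right)} = W^{2} + \frac{6 W}{5}$ ($h{\left(W \right)} = \left(W^{2} + \frac{W}{5}\right) + W = W^{2} + \frac{6 W}{5}$)
$57 \cdot 40 + h{\left(13 \right)} = 57 \cdot 40 + \frac{1}{5} \cdot 13 \left(6 + 5 \cdot 13\right) = 2280 + \frac{1}{5} \cdot 13 \left(6 + 65\right) = 2280 + \frac{1}{5} \cdot 13 \cdot 71 = 2280 + \frac{923}{5} = \frac{12323}{5}$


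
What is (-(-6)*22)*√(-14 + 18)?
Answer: 264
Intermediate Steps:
(-(-6)*22)*√(-14 + 18) = (-6*(-22))*√4 = 132*2 = 264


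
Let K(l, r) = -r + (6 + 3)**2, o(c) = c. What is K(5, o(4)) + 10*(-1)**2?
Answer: 87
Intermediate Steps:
K(l, r) = 81 - r (K(l, r) = -r + 9**2 = -r + 81 = 81 - r)
K(5, o(4)) + 10*(-1)**2 = (81 - 1*4) + 10*(-1)**2 = (81 - 4) + 10*1 = 77 + 10 = 87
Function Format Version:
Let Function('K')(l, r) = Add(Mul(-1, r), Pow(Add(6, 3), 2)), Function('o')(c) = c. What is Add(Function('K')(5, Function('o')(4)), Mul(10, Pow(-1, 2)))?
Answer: 87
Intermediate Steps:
Function('K')(l, r) = Add(81, Mul(-1, r)) (Function('K')(l, r) = Add(Mul(-1, r), Pow(9, 2)) = Add(Mul(-1, r), 81) = Add(81, Mul(-1, r)))
Add(Function('K')(5, Function('o')(4)), Mul(10, Pow(-1, 2))) = Add(Add(81, Mul(-1, 4)), Mul(10, Pow(-1, 2))) = Add(Add(81, -4), Mul(10, 1)) = Add(77, 10) = 87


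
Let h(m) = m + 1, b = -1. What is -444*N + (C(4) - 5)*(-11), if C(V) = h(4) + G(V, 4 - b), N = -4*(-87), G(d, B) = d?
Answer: -154556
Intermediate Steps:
h(m) = 1 + m
N = 348
C(V) = 5 + V (C(V) = (1 + 4) + V = 5 + V)
-444*N + (C(4) - 5)*(-11) = -444*348 + ((5 + 4) - 5)*(-11) = -154512 + (9 - 5)*(-11) = -154512 + 4*(-11) = -154512 - 44 = -154556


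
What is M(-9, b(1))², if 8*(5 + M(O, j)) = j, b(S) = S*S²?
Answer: 1521/64 ≈ 23.766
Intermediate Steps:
b(S) = S³
M(O, j) = -5 + j/8
M(-9, b(1))² = (-5 + (⅛)*1³)² = (-5 + (⅛)*1)² = (-5 + ⅛)² = (-39/8)² = 1521/64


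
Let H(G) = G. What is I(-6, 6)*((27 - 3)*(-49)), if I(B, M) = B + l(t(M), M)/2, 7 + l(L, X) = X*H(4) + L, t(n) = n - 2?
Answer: -5292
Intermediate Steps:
t(n) = -2 + n
l(L, X) = -7 + L + 4*X (l(L, X) = -7 + (X*4 + L) = -7 + (4*X + L) = -7 + (L + 4*X) = -7 + L + 4*X)
I(B, M) = -9/2 + B + 5*M/2 (I(B, M) = B + (-7 + (-2 + M) + 4*M)/2 = B + (-9 + 5*M)*(½) = B + (-9/2 + 5*M/2) = -9/2 + B + 5*M/2)
I(-6, 6)*((27 - 3)*(-49)) = (-9/2 - 6 + (5/2)*6)*((27 - 3)*(-49)) = (-9/2 - 6 + 15)*(24*(-49)) = (9/2)*(-1176) = -5292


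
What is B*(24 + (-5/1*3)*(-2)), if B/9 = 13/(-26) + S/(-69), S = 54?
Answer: -14337/23 ≈ -623.35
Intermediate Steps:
B = -531/46 (B = 9*(13/(-26) + 54/(-69)) = 9*(13*(-1/26) + 54*(-1/69)) = 9*(-1/2 - 18/23) = 9*(-59/46) = -531/46 ≈ -11.543)
B*(24 + (-5/1*3)*(-2)) = -531*(24 + (-5/1*3)*(-2))/46 = -531*(24 + (-5*1*3)*(-2))/46 = -531*(24 - 5*3*(-2))/46 = -531*(24 - 15*(-2))/46 = -531*(24 + 30)/46 = -531/46*54 = -14337/23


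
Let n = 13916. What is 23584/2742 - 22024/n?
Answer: 33475642/4769709 ≈ 7.0184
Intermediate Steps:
23584/2742 - 22024/n = 23584/2742 - 22024/13916 = 23584*(1/2742) - 22024*1/13916 = 11792/1371 - 5506/3479 = 33475642/4769709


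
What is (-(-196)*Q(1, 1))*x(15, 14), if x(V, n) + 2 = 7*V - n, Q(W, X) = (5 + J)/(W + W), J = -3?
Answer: 17444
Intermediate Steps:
Q(W, X) = 1/W (Q(W, X) = (5 - 3)/(W + W) = 2/((2*W)) = 2*(1/(2*W)) = 1/W)
x(V, n) = -2 - n + 7*V (x(V, n) = -2 + (7*V - n) = -2 + (-n + 7*V) = -2 - n + 7*V)
(-(-196)*Q(1, 1))*x(15, 14) = (-(-196)/1)*(-2 - 1*14 + 7*15) = (-(-196))*(-2 - 14 + 105) = -49*(-4)*89 = 196*89 = 17444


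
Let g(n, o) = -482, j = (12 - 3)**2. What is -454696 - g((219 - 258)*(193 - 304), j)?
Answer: -454214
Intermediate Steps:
j = 81 (j = 9**2 = 81)
-454696 - g((219 - 258)*(193 - 304), j) = -454696 - 1*(-482) = -454696 + 482 = -454214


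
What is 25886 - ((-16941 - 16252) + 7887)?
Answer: 51192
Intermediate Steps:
25886 - ((-16941 - 16252) + 7887) = 25886 - (-33193 + 7887) = 25886 - 1*(-25306) = 25886 + 25306 = 51192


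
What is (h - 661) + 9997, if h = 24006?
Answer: 33342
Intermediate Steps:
(h - 661) + 9997 = (24006 - 661) + 9997 = 23345 + 9997 = 33342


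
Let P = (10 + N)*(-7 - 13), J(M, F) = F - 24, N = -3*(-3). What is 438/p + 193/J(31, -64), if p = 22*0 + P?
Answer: -27971/8360 ≈ -3.3458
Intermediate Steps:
N = 9
J(M, F) = -24 + F
P = -380 (P = (10 + 9)*(-7 - 13) = 19*(-20) = -380)
p = -380 (p = 22*0 - 380 = 0 - 380 = -380)
438/p + 193/J(31, -64) = 438/(-380) + 193/(-24 - 64) = 438*(-1/380) + 193/(-88) = -219/190 + 193*(-1/88) = -219/190 - 193/88 = -27971/8360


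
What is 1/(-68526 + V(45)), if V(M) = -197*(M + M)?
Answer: -1/86256 ≈ -1.1593e-5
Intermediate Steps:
V(M) = -394*M
1/(-68526 + V(45)) = 1/(-68526 - 394*45) = 1/(-68526 - 17730) = 1/(-86256) = -1/86256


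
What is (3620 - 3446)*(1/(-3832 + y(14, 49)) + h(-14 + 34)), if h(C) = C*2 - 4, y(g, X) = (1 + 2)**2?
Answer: 23947098/3823 ≈ 6264.0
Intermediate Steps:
y(g, X) = 9 (y(g, X) = 3**2 = 9)
h(C) = -4 + 2*C (h(C) = 2*C - 4 = -4 + 2*C)
(3620 - 3446)*(1/(-3832 + y(14, 49)) + h(-14 + 34)) = (3620 - 3446)*(1/(-3832 + 9) + (-4 + 2*(-14 + 34))) = 174*(1/(-3823) + (-4 + 2*20)) = 174*(-1/3823 + (-4 + 40)) = 174*(-1/3823 + 36) = 174*(137627/3823) = 23947098/3823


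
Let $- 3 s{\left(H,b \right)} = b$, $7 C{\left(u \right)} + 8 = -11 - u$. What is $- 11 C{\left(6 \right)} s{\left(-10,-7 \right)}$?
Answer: $\frac{275}{3} \approx 91.667$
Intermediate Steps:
$C{\left(u \right)} = - \frac{19}{7} - \frac{u}{7}$ ($C{\left(u \right)} = - \frac{8}{7} + \frac{-11 - u}{7} = - \frac{8}{7} - \left(\frac{11}{7} + \frac{u}{7}\right) = - \frac{19}{7} - \frac{u}{7}$)
$s{\left(H,b \right)} = - \frac{b}{3}$
$- 11 C{\left(6 \right)} s{\left(-10,-7 \right)} = - 11 \left(- \frac{19}{7} - \frac{6}{7}\right) \left(\left(- \frac{1}{3}\right) \left(-7\right)\right) = - 11 \left(- \frac{19}{7} - \frac{6}{7}\right) \frac{7}{3} = \left(-11\right) \left(- \frac{25}{7}\right) \frac{7}{3} = \frac{275}{7} \cdot \frac{7}{3} = \frac{275}{3}$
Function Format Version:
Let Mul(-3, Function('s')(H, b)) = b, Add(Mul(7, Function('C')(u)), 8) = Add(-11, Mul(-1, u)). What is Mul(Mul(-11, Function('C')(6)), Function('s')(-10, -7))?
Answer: Rational(275, 3) ≈ 91.667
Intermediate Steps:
Function('C')(u) = Add(Rational(-19, 7), Mul(Rational(-1, 7), u)) (Function('C')(u) = Add(Rational(-8, 7), Mul(Rational(1, 7), Add(-11, Mul(-1, u)))) = Add(Rational(-8, 7), Add(Rational(-11, 7), Mul(Rational(-1, 7), u))) = Add(Rational(-19, 7), Mul(Rational(-1, 7), u)))
Function('s')(H, b) = Mul(Rational(-1, 3), b)
Mul(Mul(-11, Function('C')(6)), Function('s')(-10, -7)) = Mul(Mul(-11, Add(Rational(-19, 7), Mul(Rational(-1, 7), 6))), Mul(Rational(-1, 3), -7)) = Mul(Mul(-11, Add(Rational(-19, 7), Rational(-6, 7))), Rational(7, 3)) = Mul(Mul(-11, Rational(-25, 7)), Rational(7, 3)) = Mul(Rational(275, 7), Rational(7, 3)) = Rational(275, 3)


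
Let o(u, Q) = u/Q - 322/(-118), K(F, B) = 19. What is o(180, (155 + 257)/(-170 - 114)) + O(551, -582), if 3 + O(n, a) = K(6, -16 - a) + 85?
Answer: -123660/6077 ≈ -20.349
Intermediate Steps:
o(u, Q) = 161/59 + u/Q (o(u, Q) = u/Q - 322*(-1/118) = u/Q + 161/59 = 161/59 + u/Q)
O(n, a) = 101 (O(n, a) = -3 + (19 + 85) = -3 + 104 = 101)
o(180, (155 + 257)/(-170 - 114)) + O(551, -582) = (161/59 + 180/(((155 + 257)/(-170 - 114)))) + 101 = (161/59 + 180/((412/(-284)))) + 101 = (161/59 + 180/((412*(-1/284)))) + 101 = (161/59 + 180/(-103/71)) + 101 = (161/59 + 180*(-71/103)) + 101 = (161/59 - 12780/103) + 101 = -737437/6077 + 101 = -123660/6077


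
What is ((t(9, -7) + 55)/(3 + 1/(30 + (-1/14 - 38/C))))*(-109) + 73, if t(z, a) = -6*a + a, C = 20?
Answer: -4703108/1489 ≈ -3158.6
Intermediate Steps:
t(z, a) = -5*a
((t(9, -7) + 55)/(3 + 1/(30 + (-1/14 - 38/C))))*(-109) + 73 = ((-5*(-7) + 55)/(3 + 1/(30 + (-1/14 - 38/20))))*(-109) + 73 = ((35 + 55)/(3 + 1/(30 + (-1*1/14 - 38*1/20))))*(-109) + 73 = (90/(3 + 1/(30 + (-1/14 - 19/10))))*(-109) + 73 = (90/(3 + 1/(30 - 69/35)))*(-109) + 73 = (90/(3 + 1/(981/35)))*(-109) + 73 = (90/(3 + 35/981))*(-109) + 73 = (90/(2978/981))*(-109) + 73 = (90*(981/2978))*(-109) + 73 = (44145/1489)*(-109) + 73 = -4811805/1489 + 73 = -4703108/1489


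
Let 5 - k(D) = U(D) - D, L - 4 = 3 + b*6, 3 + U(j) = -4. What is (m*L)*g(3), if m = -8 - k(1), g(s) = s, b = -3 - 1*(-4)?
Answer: -819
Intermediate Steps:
b = 1 (b = -3 + 4 = 1)
U(j) = -7 (U(j) = -3 - 4 = -7)
L = 13 (L = 4 + (3 + 1*6) = 4 + (3 + 6) = 4 + 9 = 13)
k(D) = 12 + D (k(D) = 5 - (-7 - D) = 5 + (7 + D) = 12 + D)
m = -21 (m = -8 - (12 + 1) = -8 - 1*13 = -8 - 13 = -21)
(m*L)*g(3) = -21*13*3 = -273*3 = -819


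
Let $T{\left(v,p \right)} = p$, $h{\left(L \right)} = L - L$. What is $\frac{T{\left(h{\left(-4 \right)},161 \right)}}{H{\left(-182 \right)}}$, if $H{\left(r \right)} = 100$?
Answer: $\frac{161}{100} \approx 1.61$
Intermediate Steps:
$h{\left(L \right)} = 0$
$\frac{T{\left(h{\left(-4 \right)},161 \right)}}{H{\left(-182 \right)}} = \frac{161}{100}$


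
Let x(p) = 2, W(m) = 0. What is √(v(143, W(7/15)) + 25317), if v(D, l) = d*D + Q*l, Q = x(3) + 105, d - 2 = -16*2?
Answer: √21027 ≈ 145.01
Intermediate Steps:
d = -30 (d = 2 - 16*2 = 2 - 32 = -30)
Q = 107 (Q = 2 + 105 = 107)
v(D, l) = -30*D + 107*l
√(v(143, W(7/15)) + 25317) = √((-30*143 + 107*0) + 25317) = √((-4290 + 0) + 25317) = √(-4290 + 25317) = √21027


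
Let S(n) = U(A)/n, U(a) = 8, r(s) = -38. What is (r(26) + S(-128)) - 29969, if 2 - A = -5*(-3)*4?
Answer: -480113/16 ≈ -30007.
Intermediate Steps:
A = -58 (A = 2 - (-5*(-3))*4 = 2 - 15*4 = 2 - 1*60 = 2 - 60 = -58)
S(n) = 8/n
(r(26) + S(-128)) - 29969 = (-38 + 8/(-128)) - 29969 = (-38 + 8*(-1/128)) - 29969 = (-38 - 1/16) - 29969 = -609/16 - 29969 = -480113/16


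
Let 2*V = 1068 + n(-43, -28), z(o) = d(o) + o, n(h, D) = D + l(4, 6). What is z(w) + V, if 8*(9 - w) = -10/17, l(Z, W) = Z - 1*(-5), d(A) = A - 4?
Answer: 9157/17 ≈ 538.65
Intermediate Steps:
d(A) = -4 + A
l(Z, W) = 5 + Z (l(Z, W) = Z + 5 = 5 + Z)
w = 617/68 (w = 9 - (-5)/(4*17) = 9 - 1/8*(-10/17) = 9 + 5/68 = 617/68 ≈ 9.0735)
n(h, D) = 9 + D (n(h, D) = D + (5 + 4) = D + 9 = 9 + D)
z(o) = -4 + 2*o (z(o) = (-4 + o) + o = -4 + 2*o)
V = 1049/2 (V = (1068 + (9 - 28))/2 = (1068 - 19)/2 = (1/2)*1049 = 1049/2 ≈ 524.50)
z(w) + V = (-4 + 2*(617/68)) + 1049/2 = (-4 + 617/34) + 1049/2 = 481/34 + 1049/2 = 9157/17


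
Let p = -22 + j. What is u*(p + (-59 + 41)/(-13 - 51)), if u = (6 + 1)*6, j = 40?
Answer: 12285/16 ≈ 767.81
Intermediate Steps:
u = 42 (u = 7*6 = 42)
p = 18 (p = -22 + 40 = 18)
u*(p + (-59 + 41)/(-13 - 51)) = 42*(18 + (-59 + 41)/(-13 - 51)) = 42*(18 - 18/(-64)) = 42*(18 - 18*(-1/64)) = 42*(18 + 9/32) = 42*(585/32) = 12285/16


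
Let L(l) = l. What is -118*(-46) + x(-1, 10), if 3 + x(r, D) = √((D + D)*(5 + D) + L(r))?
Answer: 5425 + √299 ≈ 5442.3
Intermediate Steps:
x(r, D) = -3 + √(r + 2*D*(5 + D)) (x(r, D) = -3 + √((D + D)*(5 + D) + r) = -3 + √((2*D)*(5 + D) + r) = -3 + √(2*D*(5 + D) + r) = -3 + √(r + 2*D*(5 + D)))
-118*(-46) + x(-1, 10) = -118*(-46) + (-3 + √(-1 + 2*10² + 10*10)) = 5428 + (-3 + √(-1 + 2*100 + 100)) = 5428 + (-3 + √(-1 + 200 + 100)) = 5428 + (-3 + √299) = 5425 + √299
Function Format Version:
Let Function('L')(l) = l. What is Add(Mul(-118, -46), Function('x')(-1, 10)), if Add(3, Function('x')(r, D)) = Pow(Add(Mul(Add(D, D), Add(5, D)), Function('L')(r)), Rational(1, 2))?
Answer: Add(5425, Pow(299, Rational(1, 2))) ≈ 5442.3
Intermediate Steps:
Function('x')(r, D) = Add(-3, Pow(Add(r, Mul(2, D, Add(5, D))), Rational(1, 2))) (Function('x')(r, D) = Add(-3, Pow(Add(Mul(Add(D, D), Add(5, D)), r), Rational(1, 2))) = Add(-3, Pow(Add(Mul(Mul(2, D), Add(5, D)), r), Rational(1, 2))) = Add(-3, Pow(Add(Mul(2, D, Add(5, D)), r), Rational(1, 2))) = Add(-3, Pow(Add(r, Mul(2, D, Add(5, D))), Rational(1, 2))))
Add(Mul(-118, -46), Function('x')(-1, 10)) = Add(Mul(-118, -46), Add(-3, Pow(Add(-1, Mul(2, Pow(10, 2)), Mul(10, 10)), Rational(1, 2)))) = Add(5428, Add(-3, Pow(Add(-1, Mul(2, 100), 100), Rational(1, 2)))) = Add(5428, Add(-3, Pow(Add(-1, 200, 100), Rational(1, 2)))) = Add(5428, Add(-3, Pow(299, Rational(1, 2)))) = Add(5425, Pow(299, Rational(1, 2)))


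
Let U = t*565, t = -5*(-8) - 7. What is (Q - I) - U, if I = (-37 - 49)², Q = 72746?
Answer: 46705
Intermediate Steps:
t = 33 (t = 40 - 7 = 33)
U = 18645 (U = 33*565 = 18645)
I = 7396 (I = (-86)² = 7396)
(Q - I) - U = (72746 - 1*7396) - 1*18645 = (72746 - 7396) - 18645 = 65350 - 18645 = 46705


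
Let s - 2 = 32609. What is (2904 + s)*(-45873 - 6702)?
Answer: -1867201125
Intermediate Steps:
s = 32611 (s = 2 + 32609 = 32611)
(2904 + s)*(-45873 - 6702) = (2904 + 32611)*(-45873 - 6702) = 35515*(-52575) = -1867201125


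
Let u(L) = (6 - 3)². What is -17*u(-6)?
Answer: -153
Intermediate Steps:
u(L) = 9 (u(L) = 3² = 9)
-17*u(-6) = -17*9 = -153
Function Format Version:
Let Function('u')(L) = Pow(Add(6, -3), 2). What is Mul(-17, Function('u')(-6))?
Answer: -153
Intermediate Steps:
Function('u')(L) = 9 (Function('u')(L) = Pow(3, 2) = 9)
Mul(-17, Function('u')(-6)) = Mul(-17, 9) = -153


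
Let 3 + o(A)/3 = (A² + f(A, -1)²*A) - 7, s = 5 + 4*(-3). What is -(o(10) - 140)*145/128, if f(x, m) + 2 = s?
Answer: -2900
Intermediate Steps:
s = -7 (s = 5 - 12 = -7)
f(x, m) = -9 (f(x, m) = -2 - 7 = -9)
o(A) = -30 + 3*A² + 243*A (o(A) = -9 + 3*((A² + (-9)²*A) - 7) = -9 + 3*((A² + 81*A) - 7) = -9 + 3*(-7 + A² + 81*A) = -9 + (-21 + 3*A² + 243*A) = -30 + 3*A² + 243*A)
-(o(10) - 140)*145/128 = -((-30 + 3*10² + 243*10) - 140)*145/128 = -((-30 + 3*100 + 2430) - 140)*145*(1/128) = -((-30 + 300 + 2430) - 140)*145/128 = -(2700 - 140)*145/128 = -2560*145/128 = -1*2900 = -2900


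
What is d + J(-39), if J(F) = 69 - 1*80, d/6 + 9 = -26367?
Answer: -158267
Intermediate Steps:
d = -158256 (d = -54 + 6*(-26367) = -54 - 158202 = -158256)
J(F) = -11 (J(F) = 69 - 80 = -11)
d + J(-39) = -158256 - 11 = -158267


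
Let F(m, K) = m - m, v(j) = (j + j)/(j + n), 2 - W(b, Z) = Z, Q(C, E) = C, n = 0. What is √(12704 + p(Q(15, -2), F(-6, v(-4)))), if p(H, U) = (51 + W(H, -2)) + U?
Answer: √12759 ≈ 112.96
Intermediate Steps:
W(b, Z) = 2 - Z
v(j) = 2 (v(j) = (j + j)/(j + 0) = (2*j)/j = 2)
F(m, K) = 0
p(H, U) = 55 + U (p(H, U) = (51 + (2 - 1*(-2))) + U = (51 + (2 + 2)) + U = (51 + 4) + U = 55 + U)
√(12704 + p(Q(15, -2), F(-6, v(-4)))) = √(12704 + (55 + 0)) = √(12704 + 55) = √12759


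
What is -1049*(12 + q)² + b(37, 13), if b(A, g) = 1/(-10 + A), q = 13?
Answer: -17701874/27 ≈ -6.5563e+5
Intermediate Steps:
-1049*(12 + q)² + b(37, 13) = -1049*(12 + 13)² + 1/(-10 + 37) = -1049*25² + 1/27 = -1049*625 + 1/27 = -655625 + 1/27 = -17701874/27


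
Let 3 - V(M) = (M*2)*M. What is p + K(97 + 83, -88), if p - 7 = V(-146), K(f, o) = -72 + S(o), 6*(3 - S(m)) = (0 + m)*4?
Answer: -127897/3 ≈ -42632.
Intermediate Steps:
S(m) = 3 - 2*m/3 (S(m) = 3 - (0 + m)*4/6 = 3 - m*4/6 = 3 - 2*m/3)
V(M) = 3 - 2*M**2 (V(M) = 3 - M*2*M = 3 - 2*M*M = 3 - 2*M**2)
K(f, o) = -69 - 2*o/3 (K(f, o) = -72 + (3 - 2*o/3) = -69 - 2*o/3)
p = -42622 (p = 7 + (3 - 2*(-146)**2) = 7 + (3 - 2*21316) = 7 + (3 - 42632) = 7 - 42629 = -42622)
p + K(97 + 83, -88) = -42622 + (-69 - 2/3*(-88)) = -42622 + (-69 + 176/3) = -42622 - 31/3 = -127897/3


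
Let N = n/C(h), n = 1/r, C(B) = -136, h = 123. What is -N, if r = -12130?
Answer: -1/1649680 ≈ -6.0618e-7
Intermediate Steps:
n = -1/12130 (n = 1/(-12130) = -1/12130 ≈ -8.2440e-5)
N = 1/1649680 (N = -1/12130/(-136) = -1/12130*(-1/136) = 1/1649680 ≈ 6.0618e-7)
-N = -1*1/1649680 = -1/1649680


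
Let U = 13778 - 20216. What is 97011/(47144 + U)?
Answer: 97011/40706 ≈ 2.3832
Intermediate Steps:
U = -6438
97011/(47144 + U) = 97011/(47144 - 6438) = 97011/40706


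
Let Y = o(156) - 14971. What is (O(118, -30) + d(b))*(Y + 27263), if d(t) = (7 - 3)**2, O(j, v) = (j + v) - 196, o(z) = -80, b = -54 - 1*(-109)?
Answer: -1123504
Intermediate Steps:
b = 55 (b = -54 + 109 = 55)
O(j, v) = -196 + j + v
Y = -15051 (Y = -80 - 14971 = -15051)
d(t) = 16 (d(t) = 4**2 = 16)
(O(118, -30) + d(b))*(Y + 27263) = ((-196 + 118 - 30) + 16)*(-15051 + 27263) = (-108 + 16)*12212 = -92*12212 = -1123504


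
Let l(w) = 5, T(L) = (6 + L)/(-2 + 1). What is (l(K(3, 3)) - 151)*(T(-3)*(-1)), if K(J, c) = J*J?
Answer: -438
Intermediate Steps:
T(L) = -6 - L (T(L) = (6 + L)/(-1) = (6 + L)*(-1) = -6 - L)
K(J, c) = J**2
(l(K(3, 3)) - 151)*(T(-3)*(-1)) = (5 - 151)*((-6 - 1*(-3))*(-1)) = -146*(-6 + 3)*(-1) = -(-438)*(-1) = -146*3 = -438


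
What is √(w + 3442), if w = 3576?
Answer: 11*√58 ≈ 83.774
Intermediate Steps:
√(w + 3442) = √(3576 + 3442) = √7018 = 11*√58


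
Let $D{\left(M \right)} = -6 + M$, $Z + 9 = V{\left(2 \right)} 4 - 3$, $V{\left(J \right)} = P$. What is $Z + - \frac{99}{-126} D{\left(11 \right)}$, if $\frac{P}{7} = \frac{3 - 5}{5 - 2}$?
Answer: $- \frac{1123}{42} \approx -26.738$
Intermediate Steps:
$P = - \frac{14}{3}$ ($P = 7 \frac{3 - 5}{5 - 2} = 7 \left(- \frac{2}{3}\right) = - \frac{14}{3} \approx -4.6667$)
$V{\left(J \right)} = - \frac{14}{3}$
$Z = - \frac{92}{3}$ ($Z = -9 - \frac{65}{3} = - \frac{92}{3} \approx -30.667$)
$Z + - \frac{99}{-126} D{\left(11 \right)} = - \frac{92}{3} + - \frac{99}{-126} \left(-6 + 11\right) = - \frac{92}{3} + \left(-99\right) \left(- \frac{1}{126}\right) 5 = - \frac{92}{3} + \frac{11}{14} \cdot 5 = - \frac{92}{3} + \frac{55}{14} = - \frac{1123}{42}$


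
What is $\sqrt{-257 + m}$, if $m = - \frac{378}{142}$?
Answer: $\frac{2 i \sqrt{327239}}{71} \approx 16.114 i$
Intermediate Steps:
$m = - \frac{189}{71}$ ($m = \left(-378\right) \frac{1}{142} = - \frac{189}{71} \approx -2.662$)
$\sqrt{-257 + m} = \sqrt{-257 - \frac{189}{71}} = \sqrt{- \frac{18436}{71}} = \frac{2 i \sqrt{327239}}{71}$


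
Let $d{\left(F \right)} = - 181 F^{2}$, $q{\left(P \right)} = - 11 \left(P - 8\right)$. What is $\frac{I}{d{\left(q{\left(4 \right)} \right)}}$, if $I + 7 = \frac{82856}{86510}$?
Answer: $\frac{261357}{15157244080} \approx 1.7243 \cdot 10^{-5}$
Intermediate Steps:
$q{\left(P \right)} = 88 - 11 P$ ($q{\left(P \right)} = - 11 \left(-8 + P\right) = 88 - 11 P$)
$I = - \frac{261357}{43255}$ ($I = -7 + \frac{82856}{86510} = -7 + 82856 \cdot \frac{1}{86510} = -7 + \frac{41428}{43255} = - \frac{261357}{43255} \approx -6.0422$)
$\frac{I}{d{\left(q{\left(4 \right)} \right)}} = - \frac{261357}{43255 \left(- 181 \left(88 - 44\right)^{2}\right)} = - \frac{261357}{43255 \left(- 181 \cdot 44^{2}\right)} = - \frac{261357}{43255 \left(\left(-181\right) 1936\right)} = - \frac{261357}{43255 \left(-350416\right)} = \left(- \frac{261357}{43255}\right) \left(- \frac{1}{350416}\right) = \frac{261357}{15157244080}$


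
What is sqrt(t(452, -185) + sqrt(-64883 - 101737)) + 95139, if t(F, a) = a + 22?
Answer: 95139 + sqrt(-163 + 2*I*sqrt(41655)) ≈ 95151.0 + 17.357*I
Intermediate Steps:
t(F, a) = 22 + a
sqrt(t(452, -185) + sqrt(-64883 - 101737)) + 95139 = sqrt((22 - 185) + sqrt(-64883 - 101737)) + 95139 = sqrt(-163 + sqrt(-166620)) + 95139 = sqrt(-163 + 2*I*sqrt(41655)) + 95139 = 95139 + sqrt(-163 + 2*I*sqrt(41655))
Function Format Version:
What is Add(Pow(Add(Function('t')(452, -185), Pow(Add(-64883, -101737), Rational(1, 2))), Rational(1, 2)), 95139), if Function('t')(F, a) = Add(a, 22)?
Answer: Add(95139, Pow(Add(-163, Mul(2, I, Pow(41655, Rational(1, 2)))), Rational(1, 2))) ≈ Add(95151., Mul(17.357, I))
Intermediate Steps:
Function('t')(F, a) = Add(22, a)
Add(Pow(Add(Function('t')(452, -185), Pow(Add(-64883, -101737), Rational(1, 2))), Rational(1, 2)), 95139) = Add(Pow(Add(Add(22, -185), Pow(Add(-64883, -101737), Rational(1, 2))), Rational(1, 2)), 95139) = Add(Pow(Add(-163, Pow(-166620, Rational(1, 2))), Rational(1, 2)), 95139) = Add(Pow(Add(-163, Mul(2, I, Pow(41655, Rational(1, 2)))), Rational(1, 2)), 95139) = Add(95139, Pow(Add(-163, Mul(2, I, Pow(41655, Rational(1, 2)))), Rational(1, 2)))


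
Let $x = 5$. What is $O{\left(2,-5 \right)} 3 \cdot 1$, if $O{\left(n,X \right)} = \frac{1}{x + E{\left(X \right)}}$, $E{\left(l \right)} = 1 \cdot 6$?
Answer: $\frac{3}{11} \approx 0.27273$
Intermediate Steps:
$E{\left(l \right)} = 6$
$O{\left(n,X \right)} = \frac{1}{11}$ ($O{\left(n,X \right)} = \frac{1}{5 + 6} = \frac{1}{11}$)
$O{\left(2,-5 \right)} 3 \cdot 1 = \frac{1}{11} \cdot 3 \cdot 1 = \frac{3}{11} \cdot 1 = \frac{3}{11}$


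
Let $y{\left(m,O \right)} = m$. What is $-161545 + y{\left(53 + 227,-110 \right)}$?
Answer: $-161265$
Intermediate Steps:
$-161545 + y{\left(53 + 227,-110 \right)} = -161545 + \left(53 + 227\right) = -161545 + 280 = -161265$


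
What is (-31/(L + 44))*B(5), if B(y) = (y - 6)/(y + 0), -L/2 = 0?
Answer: 31/220 ≈ 0.14091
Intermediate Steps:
L = 0 (L = -2*0 = 0)
B(y) = (-6 + y)/y
(-31/(L + 44))*B(5) = (-31/(0 + 44))*((-6 + 5)/5) = (-31/44)*((⅕)*(-1)) = -31*1/44*(-⅕) = -31/44*(-⅕) = 31/220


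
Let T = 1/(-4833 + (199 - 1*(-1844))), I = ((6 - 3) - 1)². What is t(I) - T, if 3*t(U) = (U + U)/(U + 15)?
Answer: 7459/53010 ≈ 0.14071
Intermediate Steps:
I = 4 (I = (3 - 1)² = 2² = 4)
t(U) = 2*U/(3*(15 + U)) (t(U) = ((U + U)/(U + 15))/3 = ((2*U)/(15 + U))/3 = (2*U/(15 + U))/3 = 2*U/(3*(15 + U)))
T = -1/2790 (T = 1/(-4833 + (199 + 1844)) = 1/(-4833 + 2043) = 1/(-2790) = -1/2790 ≈ -0.00035842)
t(I) - T = (⅔)*4/(15 + 4) - 1*(-1/2790) = (⅔)*4/19 + 1/2790 = (⅔)*4*(1/19) + 1/2790 = 8/57 + 1/2790 = 7459/53010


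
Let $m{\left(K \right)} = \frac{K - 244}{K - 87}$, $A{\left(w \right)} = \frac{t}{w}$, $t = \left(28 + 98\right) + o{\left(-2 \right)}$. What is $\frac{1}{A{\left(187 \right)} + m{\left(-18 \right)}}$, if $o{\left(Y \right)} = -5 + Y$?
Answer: $\frac{1155}{3617} \approx 0.31933$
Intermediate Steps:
$t = 119$ ($t = \left(28 + 98\right) - 7 = 126 - 7 = 119$)
$A{\left(w \right)} = \frac{119}{w}$
$m{\left(K \right)} = \frac{-244 + K}{-87 + K}$
$\frac{1}{A{\left(187 \right)} + m{\left(-18 \right)}} = \frac{1}{\frac{119}{187} + \frac{-244 - 18}{-87 - 18}} = \frac{1}{119 \cdot \frac{1}{187} + \frac{1}{-105} \left(-262\right)} = \frac{1}{\frac{7}{11} - - \frac{262}{105}} = \frac{1}{\frac{7}{11} + \frac{262}{105}} = \frac{1}{\frac{3617}{1155}} = \frac{1155}{3617}$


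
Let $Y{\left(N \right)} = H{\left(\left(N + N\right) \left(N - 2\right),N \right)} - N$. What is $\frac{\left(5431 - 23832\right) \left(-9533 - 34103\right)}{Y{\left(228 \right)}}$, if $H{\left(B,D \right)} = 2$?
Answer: $- \frac{401473018}{113} \approx -3.5529 \cdot 10^{6}$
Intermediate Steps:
$Y{\left(N \right)} = 2 - N$
$\frac{\left(5431 - 23832\right) \left(-9533 - 34103\right)}{Y{\left(228 \right)}} = \frac{\left(5431 - 23832\right) \left(-9533 - 34103\right)}{2 - 228} = \frac{\left(-18401\right) \left(-43636\right)}{2 - 228} = \frac{802946036}{-226} = 802946036 \left(- \frac{1}{226}\right) = - \frac{401473018}{113}$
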